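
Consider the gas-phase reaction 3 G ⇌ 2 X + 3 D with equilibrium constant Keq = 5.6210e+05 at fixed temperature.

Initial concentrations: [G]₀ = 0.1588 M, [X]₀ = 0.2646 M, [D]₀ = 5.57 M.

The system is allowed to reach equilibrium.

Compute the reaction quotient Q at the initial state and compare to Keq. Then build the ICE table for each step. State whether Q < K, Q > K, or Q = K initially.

Q₀ = 3021 vs Keq = 5.6210e+05 ⇒ Q<K, forward
Step 1:
                  G         X         D
  I          0.1588    0.2646      5.57
  C         -0.1247   0.08312    0.1247
  E         0.03412    0.3477     5.695
  solve Keq expr → x = 0.04156; check Q = 5.6210e+05

Q₀ = 3021; Q < K (proceeds forward)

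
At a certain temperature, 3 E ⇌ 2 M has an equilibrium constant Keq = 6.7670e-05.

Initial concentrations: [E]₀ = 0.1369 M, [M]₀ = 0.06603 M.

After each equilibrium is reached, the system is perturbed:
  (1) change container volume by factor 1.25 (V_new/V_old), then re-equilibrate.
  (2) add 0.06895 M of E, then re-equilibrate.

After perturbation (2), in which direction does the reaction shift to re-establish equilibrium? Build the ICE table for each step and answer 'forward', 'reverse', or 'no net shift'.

Direction: forward

Q₀ = 1.699 vs Keq = 6.7670e-05 ⇒ Q>K, reverse
Step 1:
                  E         M
  I          0.1369   0.06603
  C         0.09764   -0.0651
  E          0.2345 9.3440e-04
  solve Keq expr → x = -0.03255; check Q = 6.7670e-05
Then change container volume by factor 1.25 (V_new/V_old).
Step 2:
                  E         M
  I          0.1876 7.4752e-04
  C       1.1744e-04 -7.8290e-05
  E          0.1878 6.6923e-04
  solve Keq expr → x = -3.9145e-05; check Q = 6.7670e-05
Then add 0.06895 M of E.
Step 3:
                  E         M
  I          0.2567 6.6923e-04
  C       -5.9542e-04 3.9695e-04
  E          0.2561  0.001066
  solve Keq expr → x = 1.9847e-04; check Q = 6.7670e-05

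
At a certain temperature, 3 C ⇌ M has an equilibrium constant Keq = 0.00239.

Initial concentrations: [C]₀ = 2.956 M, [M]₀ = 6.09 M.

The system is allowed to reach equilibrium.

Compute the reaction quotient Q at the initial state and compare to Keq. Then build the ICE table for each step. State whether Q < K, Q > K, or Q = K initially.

Q₀ = 0.2358; Q > K (proceeds reverse)

Q₀ = 0.2358 vs Keq = 0.00239 ⇒ Q>K, reverse
Step 1:
                    C           M
  init          2.956        6.09
  Δ             8.231      -2.744
  eq            11.19       3.346
  solve Keq expr → x = -2.744; check Q = 0.00239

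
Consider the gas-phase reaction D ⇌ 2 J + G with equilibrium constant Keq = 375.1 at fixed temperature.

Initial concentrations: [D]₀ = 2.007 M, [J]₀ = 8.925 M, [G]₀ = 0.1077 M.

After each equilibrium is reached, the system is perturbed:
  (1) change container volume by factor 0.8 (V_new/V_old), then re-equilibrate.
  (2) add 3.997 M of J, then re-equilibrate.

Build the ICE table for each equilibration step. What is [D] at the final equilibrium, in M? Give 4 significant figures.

Q₀ = 4.274 vs Keq = 375.1 ⇒ Q<K, forward
Step 1:
                    D           J           G
  I             2.007       8.925      0.1077
  C            -1.435        2.87       1.435
  E            0.5721       11.79       1.543
  solve Keq expr → x = 1.435; check Q = 375.1
Then change container volume by factor 0.8 (V_new/V_old).
Step 2:
                    D           J           G
  I            0.7151       14.74       1.928
  C            0.2181     -0.4362     -0.2181
  E            0.9332       14.31        1.71
  solve Keq expr → x = -0.2181; check Q = 375.1
Then add 3.997 M of J.
Step 3:
                    D           J           G
  I            0.9332        18.3        1.71
  C            0.2739     -0.5479     -0.2739
  E             1.207       17.76       1.436
  solve Keq expr → x = -0.2739; check Q = 375.1

[D]_eq = 1.207 M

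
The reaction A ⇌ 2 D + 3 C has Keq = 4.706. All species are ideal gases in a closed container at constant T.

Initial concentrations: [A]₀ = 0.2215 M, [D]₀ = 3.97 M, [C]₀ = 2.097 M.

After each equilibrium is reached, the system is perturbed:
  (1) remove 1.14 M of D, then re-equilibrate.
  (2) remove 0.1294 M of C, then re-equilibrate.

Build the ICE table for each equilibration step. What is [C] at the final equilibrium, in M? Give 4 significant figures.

[C]_eq = 0.8598 M

Q₀ = 656.1 vs Keq = 4.706 ⇒ Q>K, reverse
Step 1:
                  A         D         C
  I          0.2215      3.97     2.097
  C          0.4643   -0.9287    -1.393
  E          0.6858     3.041     0.704
  solve Keq expr → x = -0.4643; check Q = 4.706
Then remove 1.14 M of D.
Step 2:
                  A         D         C
  I          0.6858     1.901     0.704
  C         -0.0631    0.1262    0.1893
  E          0.6227     2.028    0.8933
  solve Keq expr → x = 0.0631; check Q = 4.706
Then remove 0.1294 M of C.
Step 3:
                  A         D         C
  I          0.6227     2.028    0.7639
  C        -0.03196   0.06392   0.09587
  E          0.5908     2.091    0.8598
  solve Keq expr → x = 0.03196; check Q = 4.706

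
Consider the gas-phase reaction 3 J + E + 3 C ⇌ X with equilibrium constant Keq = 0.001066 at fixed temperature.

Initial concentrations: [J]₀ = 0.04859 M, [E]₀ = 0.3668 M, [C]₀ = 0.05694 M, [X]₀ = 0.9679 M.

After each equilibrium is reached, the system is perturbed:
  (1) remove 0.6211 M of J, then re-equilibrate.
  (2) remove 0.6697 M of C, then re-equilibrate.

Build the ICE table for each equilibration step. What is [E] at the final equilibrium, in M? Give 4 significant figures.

[E]_eq = 1.242 M

Q₀ = 1.2460e+08 vs Keq = 0.001066 ⇒ Q>K, reverse
Step 1:
                   J          E          C          X
  init       0.04859     0.3668    0.05694     0.9679
  Δ            2.296     0.7653      2.296    -0.7653
  eq           2.345      1.132      2.353     0.2026
  solve Keq expr → x = -0.7653; check Q = 0.001066
Then remove 0.6211 M of J.
Step 2:
                   J          E          C          X
  init         1.723      1.132      2.353     0.2026
  Δ           0.1802    0.06008     0.1802   -0.06008
  eq           1.904      1.192      2.533     0.1425
  solve Keq expr → x = -0.06008; check Q = 0.001066
Then remove 0.6697 M of C.
Step 3:
                   J          E          C          X
  init         1.904      1.192      1.863     0.1425
  Δ           0.1483    0.04942     0.1483   -0.04942
  eq           2.052      1.242      2.012    0.09309
  solve Keq expr → x = -0.04942; check Q = 0.001066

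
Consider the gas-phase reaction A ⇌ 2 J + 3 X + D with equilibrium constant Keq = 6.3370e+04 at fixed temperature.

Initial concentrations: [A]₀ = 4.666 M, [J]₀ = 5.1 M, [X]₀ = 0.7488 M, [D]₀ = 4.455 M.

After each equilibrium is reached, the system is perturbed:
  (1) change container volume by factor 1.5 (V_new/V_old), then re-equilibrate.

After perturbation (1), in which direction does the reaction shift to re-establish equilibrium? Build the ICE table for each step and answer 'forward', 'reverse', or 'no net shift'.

Direction: forward

Q₀ = 10.43 vs Keq = 6.3370e+04 ⇒ Q<K, forward
Step 1:
                    A           J           X           D
  init          4.666         5.1      0.7488       4.455
  Δ            -2.012       4.024       6.036       2.012
  eq            2.654       9.124       6.785       6.467
  solve Keq expr → x = 2.012; check Q = 6.3370e+04
Then change container volume by factor 1.5 (V_new/V_old).
Step 2:
                    A           J           X           D
  init          1.769       6.083       4.523       4.311
  Δ           -0.6389       1.278       1.917      0.6389
  eq             1.13       7.361        6.44        4.95
  solve Keq expr → x = 0.6389; check Q = 6.3370e+04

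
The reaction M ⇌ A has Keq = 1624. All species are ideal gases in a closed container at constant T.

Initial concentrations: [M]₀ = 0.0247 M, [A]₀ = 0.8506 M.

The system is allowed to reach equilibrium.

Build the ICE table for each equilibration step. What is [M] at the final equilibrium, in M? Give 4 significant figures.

[M]_eq = 5.3865e-04 M

Q₀ = 34.44 vs Keq = 1624 ⇒ Q<K, forward
Step 1:
                   M          A
  I           0.0247     0.8506
  C         -0.02416    0.02416
  E       5.3865e-04     0.8748
  solve Keq expr → x = 0.02416; check Q = 1624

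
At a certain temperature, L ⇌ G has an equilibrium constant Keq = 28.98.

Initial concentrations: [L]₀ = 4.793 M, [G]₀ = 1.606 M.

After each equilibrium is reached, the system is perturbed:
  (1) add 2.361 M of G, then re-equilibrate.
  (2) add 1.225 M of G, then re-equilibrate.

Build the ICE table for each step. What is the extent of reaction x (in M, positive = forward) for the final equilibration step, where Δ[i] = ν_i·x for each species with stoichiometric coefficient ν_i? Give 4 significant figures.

x = -0.04086 M

Q₀ = 0.3351 vs Keq = 28.98 ⇒ Q<K, forward
Step 1:
                  L         G
  I           4.793     1.606
  C           -4.58      4.58
  E          0.2134     6.186
  solve Keq expr → x = 4.58; check Q = 28.98
Then add 2.361 M of G.
Step 2:
                  L         G
  I          0.2134     8.547
  C         0.07875  -0.07875
  E          0.2922     8.468
  solve Keq expr → x = -0.07875; check Q = 28.98
Then add 1.225 M of G.
Step 3:
                  L         G
  I          0.2922     9.693
  C         0.04086  -0.04086
  E          0.3331     9.652
  solve Keq expr → x = -0.04086; check Q = 28.98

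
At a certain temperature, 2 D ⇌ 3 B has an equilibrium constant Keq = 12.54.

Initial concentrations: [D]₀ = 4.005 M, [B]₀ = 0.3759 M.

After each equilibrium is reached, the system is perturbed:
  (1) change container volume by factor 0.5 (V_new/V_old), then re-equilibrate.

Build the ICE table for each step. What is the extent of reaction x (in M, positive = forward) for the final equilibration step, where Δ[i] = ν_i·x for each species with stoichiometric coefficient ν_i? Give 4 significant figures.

Q₀ = 0.003311 vs Keq = 12.54 ⇒ Q<K, forward
Step 1:
                  D         B
  I           4.005    0.3759
  C          -2.116     3.174
  E           1.889      3.55
  solve Keq expr → x = 1.058; check Q = 12.54
Then change container volume by factor 0.5 (V_new/V_old).
Step 2:
                  D         B
  I           3.778       7.1
  C           0.593   -0.8895
  E           4.371     6.211
  solve Keq expr → x = -0.2965; check Q = 12.54

x = -0.2965 M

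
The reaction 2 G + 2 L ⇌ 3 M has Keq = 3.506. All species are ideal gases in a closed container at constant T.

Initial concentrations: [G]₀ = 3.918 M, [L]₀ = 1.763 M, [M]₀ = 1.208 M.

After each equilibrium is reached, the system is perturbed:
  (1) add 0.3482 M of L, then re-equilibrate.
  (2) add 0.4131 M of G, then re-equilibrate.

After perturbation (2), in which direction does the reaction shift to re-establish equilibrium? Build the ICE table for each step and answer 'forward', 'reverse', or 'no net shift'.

Q₀ = 0.03695 vs Keq = 3.506 ⇒ Q<K, forward
Step 1:
                  G         L         M
  init        3.918     1.763     1.208
  Δ          -0.973    -0.973     1.459
  eq          2.945      0.79     2.667
  solve Keq expr → x = 0.4865; check Q = 3.506
Then add 0.3482 M of L.
Step 2:
                  G         L         M
  init        2.945     1.138     2.667
  Δ         -0.1732   -0.1732    0.2598
  eq          2.772     0.965     2.927
  solve Keq expr → x = 0.08661; check Q = 3.506
Then add 0.4131 M of G.
Step 3:
                  G         L         M
  init        3.185     0.965     2.927
  Δ        -0.06474  -0.06474    0.0971
  eq           3.12    0.9003     3.024
  solve Keq expr → x = 0.03237; check Q = 3.506

Direction: forward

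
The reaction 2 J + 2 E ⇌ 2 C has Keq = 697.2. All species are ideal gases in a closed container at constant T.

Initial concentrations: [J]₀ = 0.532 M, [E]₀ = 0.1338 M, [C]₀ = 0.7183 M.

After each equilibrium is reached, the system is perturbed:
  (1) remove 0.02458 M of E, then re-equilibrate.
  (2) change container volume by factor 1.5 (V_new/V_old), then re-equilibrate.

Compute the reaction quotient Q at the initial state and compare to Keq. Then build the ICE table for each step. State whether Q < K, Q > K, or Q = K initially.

Q₀ = 101.8 vs Keq = 697.2 ⇒ Q<K, forward
Step 1:
                    J           E           C
  init          0.532      0.1338      0.7183
  Δ          -0.06933    -0.06933     0.06933
  eq           0.4627     0.06447      0.7876
  solve Keq expr → x = 0.03466; check Q = 697.2
Then remove 0.02458 M of E.
Step 2:
                    J           E           C
  init         0.4627     0.03989      0.7876
  Δ           0.02028     0.02028    -0.02028
  eq            0.483     0.06017      0.7673
  solve Keq expr → x = -0.01014; check Q = 697.2
Then change container volume by factor 1.5 (V_new/V_old).
Step 3:
                    J           E           C
  init          0.322     0.04012      0.5116
  Δ           0.01554     0.01554    -0.01554
  eq           0.3375     0.05566       0.496
  solve Keq expr → x = -0.007771; check Q = 697.2

Q₀ = 101.8; Q < K (proceeds forward)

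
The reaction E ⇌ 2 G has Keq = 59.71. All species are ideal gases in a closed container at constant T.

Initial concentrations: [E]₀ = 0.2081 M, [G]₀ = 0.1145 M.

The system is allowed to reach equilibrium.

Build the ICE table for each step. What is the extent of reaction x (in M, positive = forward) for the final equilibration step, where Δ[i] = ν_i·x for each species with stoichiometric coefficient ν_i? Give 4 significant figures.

Q₀ = 0.063 vs Keq = 59.71 ⇒ Q<K, forward
Step 1:
                    E           G
  init         0.2081      0.1145
  Δ           -0.2035      0.4071
  eq         0.004556      0.5216
  solve Keq expr → x = 0.2035; check Q = 59.71

x = 0.2035 M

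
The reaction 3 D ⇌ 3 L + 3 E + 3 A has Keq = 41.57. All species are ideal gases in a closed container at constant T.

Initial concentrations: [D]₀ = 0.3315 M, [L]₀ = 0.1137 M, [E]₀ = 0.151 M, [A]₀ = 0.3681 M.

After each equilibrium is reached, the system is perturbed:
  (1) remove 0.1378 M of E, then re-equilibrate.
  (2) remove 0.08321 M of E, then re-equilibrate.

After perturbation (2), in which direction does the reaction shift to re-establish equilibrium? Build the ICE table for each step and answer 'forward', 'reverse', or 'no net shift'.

Direction: forward

Q₀ = 6.9288e-06 vs Keq = 41.57 ⇒ Q<K, forward
Step 1:
                   D          L          E          A
  I           0.3315     0.1137      0.151     0.3681
  C          -0.2963     0.2963     0.2963     0.2963
  E          0.03518       0.41     0.4473     0.6644
  solve Keq expr → x = 0.09877; check Q = 41.57
Then remove 0.1378 M of E.
Step 2:
                   D          L          E          A
  I          0.03518       0.41     0.3095     0.6644
  C        -0.009197   0.009197   0.009197   0.009197
  E          0.02598     0.4192     0.3187     0.6736
  solve Keq expr → x = 0.003066; check Q = 41.57
Then remove 0.08321 M of E.
Step 3:
                   D          L          E          A
  I          0.02598     0.4192     0.2355     0.6736
  C        -0.005857   0.005857   0.005857   0.005857
  E          0.02012     0.4251     0.2414     0.6795
  solve Keq expr → x = 0.001952; check Q = 41.57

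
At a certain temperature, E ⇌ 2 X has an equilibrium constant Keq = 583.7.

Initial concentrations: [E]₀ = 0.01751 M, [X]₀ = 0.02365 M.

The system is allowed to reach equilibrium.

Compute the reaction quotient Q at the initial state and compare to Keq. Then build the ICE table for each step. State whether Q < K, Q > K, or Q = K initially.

Q₀ = 0.03194 vs Keq = 583.7 ⇒ Q<K, forward
Step 1:
                    E           X
  init        0.01751     0.02365
  Δ           -0.0175     0.03501
  eq       5.8948e-06     0.05866
  solve Keq expr → x = 0.0175; check Q = 583.7

Q₀ = 0.03194; Q < K (proceeds forward)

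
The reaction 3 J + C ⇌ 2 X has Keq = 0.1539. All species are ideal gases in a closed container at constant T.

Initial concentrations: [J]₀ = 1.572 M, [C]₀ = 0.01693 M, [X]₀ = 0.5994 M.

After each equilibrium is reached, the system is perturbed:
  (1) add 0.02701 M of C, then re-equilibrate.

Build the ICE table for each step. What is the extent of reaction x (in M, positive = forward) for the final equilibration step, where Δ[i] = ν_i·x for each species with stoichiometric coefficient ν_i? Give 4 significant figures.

x = 0.008679 M

Q₀ = 5.463 vs Keq = 0.1539 ⇒ Q>K, reverse
Step 1:
                  J         C         X
  init        1.572   0.01693    0.5994
  Δ          0.3389     0.113   -0.2259
  eq          1.911    0.1299    0.3735
  solve Keq expr → x = -0.113; check Q = 0.1539
Then add 0.02701 M of C.
Step 2:
                  J         C         X
  init        1.911    0.1569    0.3735
  Δ        -0.02604 -0.008679   0.01736
  eq          1.885    0.1482    0.3908
  solve Keq expr → x = 0.008679; check Q = 0.1539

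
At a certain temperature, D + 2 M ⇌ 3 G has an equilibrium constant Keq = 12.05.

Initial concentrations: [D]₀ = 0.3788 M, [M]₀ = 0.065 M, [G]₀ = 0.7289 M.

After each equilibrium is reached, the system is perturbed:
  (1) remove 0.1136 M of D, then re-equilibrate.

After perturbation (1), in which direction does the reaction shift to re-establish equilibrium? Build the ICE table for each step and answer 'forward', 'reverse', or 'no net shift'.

Q₀ = 242 vs Keq = 12.05 ⇒ Q>K, reverse
Step 1:
                   D          M          G
  Initial     0.3788      0.065     0.7289
  Change     0.05777     0.1155    -0.1733
  Equil       0.4366     0.1805     0.5556
  solve Keq expr → x = -0.05777; check Q = 12.05
Then remove 0.1136 M of D.
Step 2:
                   D          M          G
  Initial      0.323     0.1805     0.5556
  Change    0.007371    0.01474   -0.02211
  Equil       0.3303     0.1953     0.5335
  solve Keq expr → x = -0.007371; check Q = 12.05

Direction: reverse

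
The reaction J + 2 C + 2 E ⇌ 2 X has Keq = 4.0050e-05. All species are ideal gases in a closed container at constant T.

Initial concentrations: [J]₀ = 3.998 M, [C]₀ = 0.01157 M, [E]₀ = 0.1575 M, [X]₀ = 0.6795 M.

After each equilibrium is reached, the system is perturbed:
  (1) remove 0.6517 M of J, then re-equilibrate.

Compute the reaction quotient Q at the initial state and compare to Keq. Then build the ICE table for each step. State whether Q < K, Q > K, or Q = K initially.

Q₀ = 3.4778e+04; Q > K (proceeds reverse)

Q₀ = 3.4778e+04 vs Keq = 4.0050e-05 ⇒ Q>K, reverse
Step 1:
                    J           C           E           X
  I             3.998     0.01157      0.1575      0.6795
  C             0.336       0.672       0.672      -0.672
  E             4.334      0.6836      0.8295    0.007471
  solve Keq expr → x = -0.336; check Q = 4.0050e-05
Then remove 0.6517 M of J.
Step 2:
                    J           C           E           X
  I             3.682      0.6836      0.8295    0.007471
  C        2.8688e-04  5.7376e-04  5.7376e-04 -5.7376e-04
  E             3.683      0.6842      0.8301    0.006897
  solve Keq expr → x = -2.8688e-04; check Q = 4.0050e-05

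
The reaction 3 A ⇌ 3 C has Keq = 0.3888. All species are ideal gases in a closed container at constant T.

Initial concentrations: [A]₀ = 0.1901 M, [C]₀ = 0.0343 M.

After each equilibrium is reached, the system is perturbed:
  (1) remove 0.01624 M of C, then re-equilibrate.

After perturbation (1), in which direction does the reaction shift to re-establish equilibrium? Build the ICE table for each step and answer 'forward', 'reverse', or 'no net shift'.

Q₀ = 0.005874 vs Keq = 0.3888 ⇒ Q<K, forward
Step 1:
                    A           C
  Initial      0.1901      0.0343
  Change     -0.06038     0.06038
  Equil        0.1297     0.09468
  solve Keq expr → x = 0.02013; check Q = 0.3888
Then remove 0.01624 M of C.
Step 2:
                    A           C
  Initial      0.1297     0.07844
  Change    -0.009388    0.009388
  Equil        0.1203     0.08783
  solve Keq expr → x = 0.003129; check Q = 0.3888

Direction: forward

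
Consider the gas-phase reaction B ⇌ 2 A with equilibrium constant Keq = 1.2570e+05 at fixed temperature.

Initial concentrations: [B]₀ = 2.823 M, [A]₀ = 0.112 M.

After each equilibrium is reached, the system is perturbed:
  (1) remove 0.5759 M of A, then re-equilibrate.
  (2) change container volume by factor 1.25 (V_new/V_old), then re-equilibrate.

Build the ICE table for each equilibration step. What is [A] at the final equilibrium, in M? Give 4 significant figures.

[A]_eq = 4.145 M

Q₀ = 0.004443 vs Keq = 1.2570e+05 ⇒ Q<K, forward
Step 1:
                   B          A
  init         2.823      0.112
  Δ           -2.823      5.645
  eq      2.6371e-04      5.757
  solve Keq expr → x = 2.823; check Q = 1.2570e+05
Then remove 0.5759 M of A.
Step 2:
                   B          A
  init    2.6371e-04      5.182
  Δ       -5.0109e-05 1.0022e-04
  eq      2.1360e-04      5.182
  solve Keq expr → x = 5.0109e-05; check Q = 1.2570e+05
Then change container volume by factor 1.25 (V_new/V_old).
Step 3:
                   B          A
  init    1.7088e-04      4.145
  Δ       -3.4172e-05 6.8344e-05
  eq      1.3671e-04      4.145
  solve Keq expr → x = 3.4172e-05; check Q = 1.2570e+05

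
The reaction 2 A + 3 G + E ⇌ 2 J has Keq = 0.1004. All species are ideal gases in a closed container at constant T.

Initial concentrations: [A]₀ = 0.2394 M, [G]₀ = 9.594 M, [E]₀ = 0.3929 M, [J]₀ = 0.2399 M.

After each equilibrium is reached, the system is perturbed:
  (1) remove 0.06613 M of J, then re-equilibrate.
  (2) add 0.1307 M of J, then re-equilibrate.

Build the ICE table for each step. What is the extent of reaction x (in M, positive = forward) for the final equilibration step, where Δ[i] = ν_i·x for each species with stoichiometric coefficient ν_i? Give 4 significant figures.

Q₀ = 0.002894 vs Keq = 0.1004 ⇒ Q<K, forward
Step 1:
                  A         G         E         J
  Initial    0.2394     9.594    0.3929    0.2399
  Change    -0.1604   -0.2406  -0.08021    0.1604
  Equil     0.07898     9.353    0.3127    0.4003
  solve Keq expr → x = 0.08021; check Q = 0.1004
Then remove 0.06613 M of J.
Step 2:
                  A         G         E         J
  Initial   0.07898     9.353    0.3127    0.3342
  Change   -0.01028  -0.01542 -0.005141   0.01028
  Equil      0.0687     9.338    0.3075    0.3445
  solve Keq expr → x = 0.005141; check Q = 0.1004
Then add 0.1307 M of J.
Step 3:
                  A         G         E         J
  Initial    0.0687     9.338    0.3075    0.4752
  Change    0.02016   0.03024   0.01008  -0.02016
  Equil     0.08886     9.368    0.3176     0.455
  solve Keq expr → x = -0.01008; check Q = 0.1004

x = -0.01008 M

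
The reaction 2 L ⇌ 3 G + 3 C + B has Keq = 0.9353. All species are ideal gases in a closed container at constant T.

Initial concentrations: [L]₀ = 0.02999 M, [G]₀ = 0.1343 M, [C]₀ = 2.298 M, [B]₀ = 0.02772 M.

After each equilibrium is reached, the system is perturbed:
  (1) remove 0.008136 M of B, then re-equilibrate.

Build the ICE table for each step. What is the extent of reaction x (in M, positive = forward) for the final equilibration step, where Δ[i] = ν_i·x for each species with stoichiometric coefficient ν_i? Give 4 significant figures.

Q₀ = 0.906 vs Keq = 0.9353 ⇒ Q<K, forward
Step 1:
                    L           G           C           B
  init        0.02999      0.1343       2.298     0.02772
  Δ       -2.6455e-04  3.9683e-04  3.9683e-04  1.3228e-04
  eq          0.02973      0.1347       2.298     0.02785
  solve Keq expr → x = 1.3228e-04; check Q = 0.9353
Then remove 0.008136 M of B.
Step 2:
                    L           G           C           B
  init        0.02973      0.1347       2.298     0.01972
  Δ         -0.002659    0.003989    0.003989     0.00133
  eq          0.02707      0.1387       2.302     0.02105
  solve Keq expr → x = 0.00133; check Q = 0.9353

x = 0.00133 M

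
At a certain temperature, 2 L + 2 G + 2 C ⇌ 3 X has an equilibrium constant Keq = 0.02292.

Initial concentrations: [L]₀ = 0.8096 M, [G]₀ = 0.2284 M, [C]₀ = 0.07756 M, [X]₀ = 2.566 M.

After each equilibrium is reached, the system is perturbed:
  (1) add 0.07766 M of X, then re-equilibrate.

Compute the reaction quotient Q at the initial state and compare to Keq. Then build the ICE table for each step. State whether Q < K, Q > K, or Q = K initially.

Q₀ = 8.2141e+04 vs Keq = 0.02292 ⇒ Q>K, reverse
Step 1:
                   L          G          C          X
  Initial     0.8096     0.2284    0.07756      2.566
  Change       1.238      1.238      1.238     -1.856
  Equil        2.047      1.466      1.315     0.7095
  solve Keq expr → x = -0.6188; check Q = 0.02292
Then add 0.07766 M of X.
Step 2:
                   L          G          C          X
  Initial      2.047      1.466      1.315     0.7872
  Change     0.03206    0.03206    0.03206   -0.04809
  Equil        2.079      1.498      1.347     0.7391
  solve Keq expr → x = -0.01603; check Q = 0.02292

Q₀ = 8.2141e+04; Q > K (proceeds reverse)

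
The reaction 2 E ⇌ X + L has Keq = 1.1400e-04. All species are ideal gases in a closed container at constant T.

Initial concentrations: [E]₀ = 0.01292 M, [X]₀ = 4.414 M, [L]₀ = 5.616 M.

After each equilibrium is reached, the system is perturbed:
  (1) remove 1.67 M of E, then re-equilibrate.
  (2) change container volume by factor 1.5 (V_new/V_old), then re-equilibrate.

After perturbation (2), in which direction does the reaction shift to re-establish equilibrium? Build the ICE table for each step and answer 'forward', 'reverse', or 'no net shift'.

Q₀ = 1.4850e+05 vs Keq = 1.1400e-04 ⇒ Q>K, reverse
Step 1:
                  E         X         L
  Initial   0.01292     4.414     5.616
  Change      8.813    -4.407    -4.407
  Equil       8.826  0.007344     1.209
  solve Keq expr → x = -4.407; check Q = 1.1400e-04
Then remove 1.67 M of E.
Step 2:
                  E         X         L
  Initial     7.156  0.007344     1.209
  Change   0.004999 -0.002499 -0.002499
  Equil       7.161  0.004844     1.207
  solve Keq expr → x = -0.002499; check Q = 1.1400e-04
Then change container volume by factor 1.5 (V_new/V_old).
Step 3:
                  E         X         L
  Initial     4.774   0.00323    0.8046
  Change          0         0         0
  Equil       4.774   0.00323    0.8046
  solve Keq expr → x = 0; check Q = 1.1400e-04

Direction: no net shift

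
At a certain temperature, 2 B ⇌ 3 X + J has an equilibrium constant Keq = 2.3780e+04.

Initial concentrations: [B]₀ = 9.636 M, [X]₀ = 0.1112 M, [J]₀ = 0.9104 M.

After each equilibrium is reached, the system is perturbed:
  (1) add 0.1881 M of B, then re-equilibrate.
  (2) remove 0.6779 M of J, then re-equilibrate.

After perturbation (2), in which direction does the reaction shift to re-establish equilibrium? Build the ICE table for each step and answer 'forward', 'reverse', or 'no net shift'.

Direction: forward

Q₀ = 1.3482e-05 vs Keq = 2.3780e+04 ⇒ Q<K, forward
Step 1:
                  B         X         J
  Initial     9.636    0.1112    0.9104
  Change     -8.895     13.34     4.448
  Equil      0.7408     13.45     5.358
  solve Keq expr → x = 4.448; check Q = 2.3780e+04
Then add 0.1881 M of B.
Step 2:
                  B         X         J
  Initial    0.9289     13.45     5.358
  Change    -0.1622    0.2433   0.08109
  Equil      0.7667      13.7     5.439
  solve Keq expr → x = 0.08109; check Q = 2.3780e+04
Then remove 0.6779 M of J.
Step 3:
                  B         X         J
  Initial    0.7667      13.7     4.761
  Change   -0.04271   0.06406   0.02135
  Equil       0.724     13.76     4.783
  solve Keq expr → x = 0.02135; check Q = 2.3780e+04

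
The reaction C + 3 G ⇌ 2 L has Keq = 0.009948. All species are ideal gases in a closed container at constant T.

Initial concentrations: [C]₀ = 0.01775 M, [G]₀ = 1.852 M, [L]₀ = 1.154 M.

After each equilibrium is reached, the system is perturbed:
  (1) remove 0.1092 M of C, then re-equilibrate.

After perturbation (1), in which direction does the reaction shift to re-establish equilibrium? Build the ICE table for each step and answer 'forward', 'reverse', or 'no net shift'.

Direction: reverse

Q₀ = 11.81 vs Keq = 0.009948 ⇒ Q>K, reverse
Step 1:
                    C           G           L
  init        0.01775       1.852       1.154
  Δ            0.4035       1.211      -0.807
  eq           0.4213       3.063       0.347
  solve Keq expr → x = -0.4035; check Q = 0.009948
Then remove 0.1092 M of C.
Step 2:
                    C           G           L
  init         0.3121       3.063       0.347
  Δ           0.01653     0.04959    -0.03306
  eq           0.3286       3.112      0.3139
  solve Keq expr → x = -0.01653; check Q = 0.009948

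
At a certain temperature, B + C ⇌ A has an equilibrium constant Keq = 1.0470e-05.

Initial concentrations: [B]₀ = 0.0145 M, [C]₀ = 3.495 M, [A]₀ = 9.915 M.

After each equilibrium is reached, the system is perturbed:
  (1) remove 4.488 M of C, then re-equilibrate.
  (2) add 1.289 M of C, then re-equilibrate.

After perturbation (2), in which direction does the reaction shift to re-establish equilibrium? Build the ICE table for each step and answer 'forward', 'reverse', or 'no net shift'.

Direction: forward

Q₀ = 195.6 vs Keq = 1.0470e-05 ⇒ Q>K, reverse
Step 1:
                    B           C           A
  Initial      0.0145       3.495       9.915
  Change        9.914       9.914      -9.914
  Equil         9.928       13.41    0.001394
  solve Keq expr → x = -9.914; check Q = 1.0470e-05
Then remove 4.488 M of C.
Step 2:
                    B           C           A
  Initial       9.928       8.921    0.001394
  Change   4.6642e-04  4.6642e-04 -4.6642e-04
  Equil         9.929       8.921  9.2736e-04
  solve Keq expr → x = -4.6642e-04; check Q = 1.0470e-05
Then add 1.289 M of C.
Step 3:
                    B           C           A
  Initial       9.929       10.21  9.2736e-04
  Change  -1.3397e-04 -1.3397e-04  1.3397e-04
  Equil         9.928       10.21    0.001061
  solve Keq expr → x = 1.3397e-04; check Q = 1.0470e-05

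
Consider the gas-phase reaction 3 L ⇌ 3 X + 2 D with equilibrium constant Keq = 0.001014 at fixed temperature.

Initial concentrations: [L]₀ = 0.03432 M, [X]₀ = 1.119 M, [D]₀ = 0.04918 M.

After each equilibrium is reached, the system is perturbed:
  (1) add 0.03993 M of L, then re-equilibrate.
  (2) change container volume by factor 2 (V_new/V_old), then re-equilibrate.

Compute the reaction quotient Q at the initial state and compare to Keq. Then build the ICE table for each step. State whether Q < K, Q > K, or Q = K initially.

Q₀ = 83.84; Q > K (proceeds reverse)

Q₀ = 83.84 vs Keq = 0.001014 ⇒ Q>K, reverse
Step 1:
                    L           X           D
  I           0.03432       1.119     0.04918
  C           0.07222    -0.07222    -0.04815
  E            0.1065       1.047    0.001034
  solve Keq expr → x = -0.02407; check Q = 0.001014
Then add 0.03993 M of L.
Step 2:
                    L           X           D
  I            0.1465       1.047    0.001034
  C       -9.2226e-04  9.2226e-04  6.1484e-04
  E            0.1455       1.048    0.001649
  solve Keq expr → x = 3.0742e-04; check Q = 0.001014
Then change container volume by factor 2 (V_new/V_old).
Step 3:
                    L           X           D
  I           0.07277      0.5239  8.2440e-04
  C         -0.001169    0.001169  7.7945e-04
  E            0.0716       0.525    0.001604
  solve Keq expr → x = 3.8972e-04; check Q = 0.001014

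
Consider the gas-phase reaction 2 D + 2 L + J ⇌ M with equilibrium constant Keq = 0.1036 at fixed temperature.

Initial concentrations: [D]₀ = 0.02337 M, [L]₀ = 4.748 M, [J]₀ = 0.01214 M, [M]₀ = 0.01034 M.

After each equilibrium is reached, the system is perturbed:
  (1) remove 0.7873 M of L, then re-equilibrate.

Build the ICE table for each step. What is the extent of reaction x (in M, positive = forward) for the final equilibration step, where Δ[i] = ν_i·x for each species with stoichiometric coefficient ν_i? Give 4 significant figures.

x = -3.0411e-05 M

Q₀ = 69.18 vs Keq = 0.1036 ⇒ Q>K, reverse
Step 1:
                   D          L          J          M
  Initial    0.02337      4.748    0.01214    0.01034
  Change     0.02048    0.02048    0.01024   -0.01024
  Equil      0.04385      4.768    0.02238 1.0135e-04
  solve Keq expr → x = -0.01024; check Q = 0.1036
Then remove 0.7873 M of L.
Step 2:
                   D          L          J          M
  Initial    0.04385      3.981    0.02238 1.0135e-04
  Change  6.0821e-05 6.0821e-05 3.0411e-05 -3.0411e-05
  Equil      0.04391      3.981    0.02241 7.0943e-05
  solve Keq expr → x = -3.0411e-05; check Q = 0.1036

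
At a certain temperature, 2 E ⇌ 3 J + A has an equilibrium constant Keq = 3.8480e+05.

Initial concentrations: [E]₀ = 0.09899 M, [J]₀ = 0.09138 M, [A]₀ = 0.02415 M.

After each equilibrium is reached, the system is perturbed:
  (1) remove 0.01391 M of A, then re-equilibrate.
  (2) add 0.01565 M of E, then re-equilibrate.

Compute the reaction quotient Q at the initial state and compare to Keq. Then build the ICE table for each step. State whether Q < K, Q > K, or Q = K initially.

Q₀ = 0.001881 vs Keq = 3.8480e+05 ⇒ Q<K, forward
Step 1:
                  E         J         A
  init      0.09899   0.09138   0.02415
  Δ        -0.09894    0.1484   0.04947
  eq      5.1359e-05    0.2398   0.07362
  solve Keq expr → x = 0.04947; check Q = 3.8480e+05
Then remove 0.01391 M of A.
Step 2:
                  E         J         A
  init    5.1359e-05    0.2398   0.05971
  Δ       -5.1026e-06 7.6540e-06 2.5513e-06
  eq      4.6257e-05    0.2398   0.05971
  solve Keq expr → x = 2.5513e-06; check Q = 3.8480e+05
Then add 0.01565 M of E.
Step 3:
                  E         J         A
  init       0.0157    0.2398   0.05971
  Δ        -0.01564   0.02346   0.00782
  eq      5.6585e-05    0.2633   0.06753
  solve Keq expr → x = 0.00782; check Q = 3.8480e+05

Q₀ = 0.001881; Q < K (proceeds forward)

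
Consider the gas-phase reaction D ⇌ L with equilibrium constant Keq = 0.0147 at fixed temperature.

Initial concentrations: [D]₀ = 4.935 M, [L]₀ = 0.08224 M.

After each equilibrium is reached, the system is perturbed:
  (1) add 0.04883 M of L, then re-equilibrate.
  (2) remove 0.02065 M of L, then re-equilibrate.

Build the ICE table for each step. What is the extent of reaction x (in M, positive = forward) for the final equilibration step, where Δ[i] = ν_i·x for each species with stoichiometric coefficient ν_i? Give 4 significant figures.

Q₀ = 0.01666 vs Keq = 0.0147 ⇒ Q>K, reverse
Step 1:
                   D          L
  I            4.935    0.08224
  C         0.009555  -0.009555
  E            4.945    0.07268
  solve Keq expr → x = -0.009555; check Q = 0.0147
Then add 0.04883 M of L.
Step 2:
                   D          L
  I            4.945     0.1215
  C          0.04812   -0.04812
  E            4.993    0.07339
  solve Keq expr → x = -0.04812; check Q = 0.0147
Then remove 0.02065 M of L.
Step 3:
                   D          L
  I            4.993    0.05274
  C         -0.02035    0.02035
  E            4.972    0.07309
  solve Keq expr → x = 0.02035; check Q = 0.0147

x = 0.02035 M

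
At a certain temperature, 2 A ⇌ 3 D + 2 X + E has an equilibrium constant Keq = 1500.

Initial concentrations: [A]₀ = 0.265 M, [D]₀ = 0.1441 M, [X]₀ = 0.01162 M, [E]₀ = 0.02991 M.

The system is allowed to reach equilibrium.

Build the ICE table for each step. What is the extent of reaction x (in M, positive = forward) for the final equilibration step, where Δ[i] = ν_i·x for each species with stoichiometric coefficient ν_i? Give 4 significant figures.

x = 0.1319 M

Q₀ = 1.7208e-07 vs Keq = 1500 ⇒ Q<K, forward
Step 1:
                    A           D           X           E
  I             0.265      0.1441     0.01162     0.02991
  C           -0.2639      0.3958      0.2639      0.1319
  E          0.001135      0.5399      0.2755      0.1618
  solve Keq expr → x = 0.1319; check Q = 1500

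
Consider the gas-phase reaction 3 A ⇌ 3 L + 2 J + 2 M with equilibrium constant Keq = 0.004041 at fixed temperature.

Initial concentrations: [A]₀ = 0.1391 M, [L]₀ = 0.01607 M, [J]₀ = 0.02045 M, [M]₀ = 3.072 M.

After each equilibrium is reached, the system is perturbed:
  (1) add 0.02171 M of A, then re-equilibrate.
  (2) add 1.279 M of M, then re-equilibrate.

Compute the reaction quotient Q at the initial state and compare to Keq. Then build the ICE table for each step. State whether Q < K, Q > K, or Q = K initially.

Q₀ = 6.0855e-06; Q < K (proceeds forward)

Q₀ = 6.0855e-06 vs Keq = 0.004041 ⇒ Q<K, forward
Step 1:
                  A         L         J         M
  I          0.1391   0.01607   0.02045     3.072
  C        -0.04041   0.04041   0.02694   0.02694
  E         0.09869   0.05648   0.04739     3.099
  solve Keq expr → x = 0.01347; check Q = 0.004041
Then add 0.02171 M of A.
Step 2:
                  A         L         J         M
  I          0.1204   0.05648   0.04739     3.099
  C       -0.005758  0.005758  0.003838  0.003838
  E          0.1146   0.06223   0.05123     3.103
  solve Keq expr → x = 0.001919; check Q = 0.004041
Then add 1.279 M of M.
Step 3:
                  A         L         J         M
  I          0.1146   0.06223   0.05123     4.382
  C        0.006641 -0.006641 -0.004428 -0.004428
  E          0.1213   0.05559    0.0468     4.377
  solve Keq expr → x = -0.002214; check Q = 0.004041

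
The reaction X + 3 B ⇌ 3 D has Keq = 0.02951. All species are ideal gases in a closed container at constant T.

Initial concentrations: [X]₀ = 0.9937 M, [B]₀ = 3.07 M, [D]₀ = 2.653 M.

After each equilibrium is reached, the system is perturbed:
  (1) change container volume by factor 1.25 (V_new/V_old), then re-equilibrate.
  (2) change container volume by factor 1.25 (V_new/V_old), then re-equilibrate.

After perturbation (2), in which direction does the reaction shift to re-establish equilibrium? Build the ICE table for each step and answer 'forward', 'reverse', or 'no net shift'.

Q₀ = 0.6494 vs Keq = 0.02951 ⇒ Q>K, reverse
Step 1:
                    X           B           D
  init         0.9937        3.07       2.653
  Δ            0.3952       1.186      -1.186
  eq            1.389       4.256       1.467
  solve Keq expr → x = -0.3952; check Q = 0.02951
Then change container volume by factor 1.25 (V_new/V_old).
Step 2:
                    X           B           D
  init          1.111       3.405       1.174
  Δ           0.01961     0.05883    -0.05883
  eq            1.131       3.463       1.115
  solve Keq expr → x = -0.01961; check Q = 0.02951
Then change container volume by factor 1.25 (V_new/V_old).
Step 3:
                    X           B           D
  init         0.9046       2.771       0.892
  Δ           0.01521     0.04562    -0.04562
  eq           0.9198       2.816      0.8464
  solve Keq expr → x = -0.01521; check Q = 0.02951

Direction: reverse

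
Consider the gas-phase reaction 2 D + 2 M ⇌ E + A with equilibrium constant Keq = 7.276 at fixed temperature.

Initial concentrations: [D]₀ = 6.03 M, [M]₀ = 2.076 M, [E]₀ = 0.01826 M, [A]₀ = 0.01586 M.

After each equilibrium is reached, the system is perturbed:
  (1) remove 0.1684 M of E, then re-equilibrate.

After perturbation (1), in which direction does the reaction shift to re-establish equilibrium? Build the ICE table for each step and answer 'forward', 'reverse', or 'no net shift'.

Q₀ = 1.8481e-06 vs Keq = 7.276 ⇒ Q<K, forward
Step 1:
                  D         M         E         A
  I            6.03     2.076   0.01826   0.01586
  C          -1.984    -1.984    0.9918    0.9918
  E           4.046   0.09243      1.01     1.008
  solve Keq expr → x = 0.9918; check Q = 7.276
Then remove 0.1684 M of E.
Step 2:
                  D         M         E         A
  I           4.046   0.09243    0.8416     1.008
  C       -0.007551 -0.007551  0.003775  0.003775
  E           4.039   0.08488    0.8454     1.011
  solve Keq expr → x = 0.003775; check Q = 7.276

Direction: forward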